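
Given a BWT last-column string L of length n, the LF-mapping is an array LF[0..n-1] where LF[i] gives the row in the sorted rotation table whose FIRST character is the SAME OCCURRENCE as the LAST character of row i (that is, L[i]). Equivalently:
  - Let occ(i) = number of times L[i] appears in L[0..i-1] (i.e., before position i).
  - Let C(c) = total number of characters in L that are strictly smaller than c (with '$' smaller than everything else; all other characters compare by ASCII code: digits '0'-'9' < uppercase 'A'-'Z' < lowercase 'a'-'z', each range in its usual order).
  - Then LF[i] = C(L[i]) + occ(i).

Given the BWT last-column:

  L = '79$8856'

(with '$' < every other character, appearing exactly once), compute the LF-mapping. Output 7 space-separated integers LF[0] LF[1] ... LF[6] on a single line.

Char counts: '$':1, '5':1, '6':1, '7':1, '8':2, '9':1
C (first-col start): C('$')=0, C('5')=1, C('6')=2, C('7')=3, C('8')=4, C('9')=6
L[0]='7': occ=0, LF[0]=C('7')+0=3+0=3
L[1]='9': occ=0, LF[1]=C('9')+0=6+0=6
L[2]='$': occ=0, LF[2]=C('$')+0=0+0=0
L[3]='8': occ=0, LF[3]=C('8')+0=4+0=4
L[4]='8': occ=1, LF[4]=C('8')+1=4+1=5
L[5]='5': occ=0, LF[5]=C('5')+0=1+0=1
L[6]='6': occ=0, LF[6]=C('6')+0=2+0=2

Answer: 3 6 0 4 5 1 2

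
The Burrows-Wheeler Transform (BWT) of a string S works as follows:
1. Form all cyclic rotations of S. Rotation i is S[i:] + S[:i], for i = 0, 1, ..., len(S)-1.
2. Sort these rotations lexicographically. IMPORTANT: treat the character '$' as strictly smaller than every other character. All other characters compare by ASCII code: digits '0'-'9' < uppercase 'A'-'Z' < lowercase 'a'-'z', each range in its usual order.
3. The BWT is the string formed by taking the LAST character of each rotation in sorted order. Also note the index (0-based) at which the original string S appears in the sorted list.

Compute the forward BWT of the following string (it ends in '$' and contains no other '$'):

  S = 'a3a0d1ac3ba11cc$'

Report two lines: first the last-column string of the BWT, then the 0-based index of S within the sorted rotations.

All 16 rotations (rotation i = S[i:]+S[:i]):
  rot[0] = a3a0d1ac3ba11cc$
  rot[1] = 3a0d1ac3ba11cc$a
  rot[2] = a0d1ac3ba11cc$a3
  rot[3] = 0d1ac3ba11cc$a3a
  rot[4] = d1ac3ba11cc$a3a0
  rot[5] = 1ac3ba11cc$a3a0d
  rot[6] = ac3ba11cc$a3a0d1
  rot[7] = c3ba11cc$a3a0d1a
  rot[8] = 3ba11cc$a3a0d1ac
  rot[9] = ba11cc$a3a0d1ac3
  rot[10] = a11cc$a3a0d1ac3b
  rot[11] = 11cc$a3a0d1ac3ba
  rot[12] = 1cc$a3a0d1ac3ba1
  rot[13] = cc$a3a0d1ac3ba11
  rot[14] = c$a3a0d1ac3ba11c
  rot[15] = $a3a0d1ac3ba11cc
Sorted (with $ < everything):
  sorted[0] = $a3a0d1ac3ba11cc  (last char: 'c')
  sorted[1] = 0d1ac3ba11cc$a3a  (last char: 'a')
  sorted[2] = 11cc$a3a0d1ac3ba  (last char: 'a')
  sorted[3] = 1ac3ba11cc$a3a0d  (last char: 'd')
  sorted[4] = 1cc$a3a0d1ac3ba1  (last char: '1')
  sorted[5] = 3a0d1ac3ba11cc$a  (last char: 'a')
  sorted[6] = 3ba11cc$a3a0d1ac  (last char: 'c')
  sorted[7] = a0d1ac3ba11cc$a3  (last char: '3')
  sorted[8] = a11cc$a3a0d1ac3b  (last char: 'b')
  sorted[9] = a3a0d1ac3ba11cc$  (last char: '$')
  sorted[10] = ac3ba11cc$a3a0d1  (last char: '1')
  sorted[11] = ba11cc$a3a0d1ac3  (last char: '3')
  sorted[12] = c$a3a0d1ac3ba11c  (last char: 'c')
  sorted[13] = c3ba11cc$a3a0d1a  (last char: 'a')
  sorted[14] = cc$a3a0d1ac3ba11  (last char: '1')
  sorted[15] = d1ac3ba11cc$a3a0  (last char: '0')
Last column: caad1ac3b$13ca10
Original string S is at sorted index 9

Answer: caad1ac3b$13ca10
9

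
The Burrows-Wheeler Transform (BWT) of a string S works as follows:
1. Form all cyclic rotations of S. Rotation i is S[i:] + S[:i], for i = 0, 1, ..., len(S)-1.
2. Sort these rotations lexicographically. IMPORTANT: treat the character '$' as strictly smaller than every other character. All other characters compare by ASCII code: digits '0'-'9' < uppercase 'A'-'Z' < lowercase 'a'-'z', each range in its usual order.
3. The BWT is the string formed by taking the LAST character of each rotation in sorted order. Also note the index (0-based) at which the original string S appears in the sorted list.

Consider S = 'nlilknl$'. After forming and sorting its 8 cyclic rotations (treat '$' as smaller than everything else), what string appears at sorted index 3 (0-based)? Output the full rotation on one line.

Answer: l$nlilkn

Derivation:
All 8 rotations (rotation i = S[i:]+S[:i]):
  rot[0] = nlilknl$
  rot[1] = lilknl$n
  rot[2] = ilknl$nl
  rot[3] = lknl$nli
  rot[4] = knl$nlil
  rot[5] = nl$nlilk
  rot[6] = l$nlilkn
  rot[7] = $nlilknl
Sorted (with $ < everything):
  sorted[0] = $nlilknl
  sorted[1] = ilknl$nl
  sorted[2] = knl$nlil
  sorted[3] = l$nlilkn
  sorted[4] = lilknl$n
  sorted[5] = lknl$nli
  sorted[6] = nl$nlilk
  sorted[7] = nlilknl$
sorted[3] = l$nlilkn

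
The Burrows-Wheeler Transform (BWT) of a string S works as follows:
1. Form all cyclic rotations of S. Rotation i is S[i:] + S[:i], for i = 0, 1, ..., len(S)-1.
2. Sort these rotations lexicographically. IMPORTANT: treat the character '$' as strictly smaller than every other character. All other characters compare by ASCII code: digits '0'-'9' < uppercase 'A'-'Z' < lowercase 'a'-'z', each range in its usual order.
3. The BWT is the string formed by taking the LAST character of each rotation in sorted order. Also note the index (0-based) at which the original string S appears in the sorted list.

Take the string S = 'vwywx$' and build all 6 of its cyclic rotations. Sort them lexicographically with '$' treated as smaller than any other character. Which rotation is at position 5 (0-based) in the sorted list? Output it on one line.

Answer: ywx$vw

Derivation:
All 6 rotations (rotation i = S[i:]+S[:i]):
  rot[0] = vwywx$
  rot[1] = wywx$v
  rot[2] = ywx$vw
  rot[3] = wx$vwy
  rot[4] = x$vwyw
  rot[5] = $vwywx
Sorted (with $ < everything):
  sorted[0] = $vwywx
  sorted[1] = vwywx$
  sorted[2] = wx$vwy
  sorted[3] = wywx$v
  sorted[4] = x$vwyw
  sorted[5] = ywx$vw
sorted[5] = ywx$vw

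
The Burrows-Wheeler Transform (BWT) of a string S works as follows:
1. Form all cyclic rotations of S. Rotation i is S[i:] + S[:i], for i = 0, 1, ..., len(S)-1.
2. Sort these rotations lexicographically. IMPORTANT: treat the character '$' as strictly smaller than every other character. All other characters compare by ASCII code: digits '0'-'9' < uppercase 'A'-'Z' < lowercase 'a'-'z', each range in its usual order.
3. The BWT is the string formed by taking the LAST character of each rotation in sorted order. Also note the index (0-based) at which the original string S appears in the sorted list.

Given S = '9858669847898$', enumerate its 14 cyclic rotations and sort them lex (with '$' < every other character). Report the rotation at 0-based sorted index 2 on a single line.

Answer: 58669847898$98

Derivation:
All 14 rotations (rotation i = S[i:]+S[:i]):
  rot[0] = 9858669847898$
  rot[1] = 858669847898$9
  rot[2] = 58669847898$98
  rot[3] = 8669847898$985
  rot[4] = 669847898$9858
  rot[5] = 69847898$98586
  rot[6] = 9847898$985866
  rot[7] = 847898$9858669
  rot[8] = 47898$98586698
  rot[9] = 7898$985866984
  rot[10] = 898$9858669847
  rot[11] = 98$98586698478
  rot[12] = 8$985866984789
  rot[13] = $9858669847898
Sorted (with $ < everything):
  sorted[0] = $9858669847898
  sorted[1] = 47898$98586698
  sorted[2] = 58669847898$98
  sorted[3] = 669847898$9858
  sorted[4] = 69847898$98586
  sorted[5] = 7898$985866984
  sorted[6] = 8$985866984789
  sorted[7] = 847898$9858669
  sorted[8] = 858669847898$9
  sorted[9] = 8669847898$985
  sorted[10] = 898$9858669847
  sorted[11] = 98$98586698478
  sorted[12] = 9847898$985866
  sorted[13] = 9858669847898$
sorted[2] = 58669847898$98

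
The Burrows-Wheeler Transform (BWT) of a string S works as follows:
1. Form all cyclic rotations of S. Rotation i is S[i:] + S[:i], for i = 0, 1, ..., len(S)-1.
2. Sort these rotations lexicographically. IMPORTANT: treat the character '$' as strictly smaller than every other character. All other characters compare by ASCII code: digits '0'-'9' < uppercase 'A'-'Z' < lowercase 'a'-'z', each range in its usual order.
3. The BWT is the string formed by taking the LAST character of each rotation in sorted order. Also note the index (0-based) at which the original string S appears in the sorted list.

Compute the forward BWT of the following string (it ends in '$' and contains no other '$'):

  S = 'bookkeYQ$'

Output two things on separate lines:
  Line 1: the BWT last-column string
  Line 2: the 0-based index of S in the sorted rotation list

Answer: QYe$kkoob
3

Derivation:
All 9 rotations (rotation i = S[i:]+S[:i]):
  rot[0] = bookkeYQ$
  rot[1] = ookkeYQ$b
  rot[2] = okkeYQ$bo
  rot[3] = kkeYQ$boo
  rot[4] = keYQ$book
  rot[5] = eYQ$bookk
  rot[6] = YQ$bookke
  rot[7] = Q$bookkeY
  rot[8] = $bookkeYQ
Sorted (with $ < everything):
  sorted[0] = $bookkeYQ  (last char: 'Q')
  sorted[1] = Q$bookkeY  (last char: 'Y')
  sorted[2] = YQ$bookke  (last char: 'e')
  sorted[3] = bookkeYQ$  (last char: '$')
  sorted[4] = eYQ$bookk  (last char: 'k')
  sorted[5] = keYQ$book  (last char: 'k')
  sorted[6] = kkeYQ$boo  (last char: 'o')
  sorted[7] = okkeYQ$bo  (last char: 'o')
  sorted[8] = ookkeYQ$b  (last char: 'b')
Last column: QYe$kkoob
Original string S is at sorted index 3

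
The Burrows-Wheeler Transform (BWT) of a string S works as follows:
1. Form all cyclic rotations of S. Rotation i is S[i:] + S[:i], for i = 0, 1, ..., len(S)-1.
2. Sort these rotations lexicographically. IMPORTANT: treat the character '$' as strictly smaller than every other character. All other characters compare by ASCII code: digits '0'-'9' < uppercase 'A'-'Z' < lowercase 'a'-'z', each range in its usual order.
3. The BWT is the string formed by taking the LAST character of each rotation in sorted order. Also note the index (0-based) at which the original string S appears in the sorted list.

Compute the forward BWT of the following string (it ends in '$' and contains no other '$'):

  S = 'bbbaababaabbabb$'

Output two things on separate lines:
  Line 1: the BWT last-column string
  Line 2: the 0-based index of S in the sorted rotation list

Answer: bbbbababbaababa$
15

Derivation:
All 16 rotations (rotation i = S[i:]+S[:i]):
  rot[0] = bbbaababaabbabb$
  rot[1] = bbaababaabbabb$b
  rot[2] = baababaabbabb$bb
  rot[3] = aababaabbabb$bbb
  rot[4] = ababaabbabb$bbba
  rot[5] = babaabbabb$bbbaa
  rot[6] = abaabbabb$bbbaab
  rot[7] = baabbabb$bbbaaba
  rot[8] = aabbabb$bbbaabab
  rot[9] = abbabb$bbbaababa
  rot[10] = bbabb$bbbaababaa
  rot[11] = babb$bbbaababaab
  rot[12] = abb$bbbaababaabb
  rot[13] = bb$bbbaababaabba
  rot[14] = b$bbbaababaabbab
  rot[15] = $bbbaababaabbabb
Sorted (with $ < everything):
  sorted[0] = $bbbaababaabbabb  (last char: 'b')
  sorted[1] = aababaabbabb$bbb  (last char: 'b')
  sorted[2] = aabbabb$bbbaabab  (last char: 'b')
  sorted[3] = abaabbabb$bbbaab  (last char: 'b')
  sorted[4] = ababaabbabb$bbba  (last char: 'a')
  sorted[5] = abb$bbbaababaabb  (last char: 'b')
  sorted[6] = abbabb$bbbaababa  (last char: 'a')
  sorted[7] = b$bbbaababaabbab  (last char: 'b')
  sorted[8] = baababaabbabb$bb  (last char: 'b')
  sorted[9] = baabbabb$bbbaaba  (last char: 'a')
  sorted[10] = babaabbabb$bbbaa  (last char: 'a')
  sorted[11] = babb$bbbaababaab  (last char: 'b')
  sorted[12] = bb$bbbaababaabba  (last char: 'a')
  sorted[13] = bbaababaabbabb$b  (last char: 'b')
  sorted[14] = bbabb$bbbaababaa  (last char: 'a')
  sorted[15] = bbbaababaabbabb$  (last char: '$')
Last column: bbbbababbaababa$
Original string S is at sorted index 15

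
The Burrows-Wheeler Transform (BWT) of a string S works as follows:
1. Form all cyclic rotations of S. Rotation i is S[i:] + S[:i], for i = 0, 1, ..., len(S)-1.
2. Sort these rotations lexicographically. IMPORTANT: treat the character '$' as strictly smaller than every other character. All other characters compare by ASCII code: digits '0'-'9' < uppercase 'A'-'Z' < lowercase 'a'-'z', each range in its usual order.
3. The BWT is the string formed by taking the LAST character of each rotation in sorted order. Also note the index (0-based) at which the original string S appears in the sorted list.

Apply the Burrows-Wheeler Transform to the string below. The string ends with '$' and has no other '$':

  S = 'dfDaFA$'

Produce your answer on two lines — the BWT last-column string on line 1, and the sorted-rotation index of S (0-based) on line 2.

All 7 rotations (rotation i = S[i:]+S[:i]):
  rot[0] = dfDaFA$
  rot[1] = fDaFA$d
  rot[2] = DaFA$df
  rot[3] = aFA$dfD
  rot[4] = FA$dfDa
  rot[5] = A$dfDaF
  rot[6] = $dfDaFA
Sorted (with $ < everything):
  sorted[0] = $dfDaFA  (last char: 'A')
  sorted[1] = A$dfDaF  (last char: 'F')
  sorted[2] = DaFA$df  (last char: 'f')
  sorted[3] = FA$dfDa  (last char: 'a')
  sorted[4] = aFA$dfD  (last char: 'D')
  sorted[5] = dfDaFA$  (last char: '$')
  sorted[6] = fDaFA$d  (last char: 'd')
Last column: AFfaD$d
Original string S is at sorted index 5

Answer: AFfaD$d
5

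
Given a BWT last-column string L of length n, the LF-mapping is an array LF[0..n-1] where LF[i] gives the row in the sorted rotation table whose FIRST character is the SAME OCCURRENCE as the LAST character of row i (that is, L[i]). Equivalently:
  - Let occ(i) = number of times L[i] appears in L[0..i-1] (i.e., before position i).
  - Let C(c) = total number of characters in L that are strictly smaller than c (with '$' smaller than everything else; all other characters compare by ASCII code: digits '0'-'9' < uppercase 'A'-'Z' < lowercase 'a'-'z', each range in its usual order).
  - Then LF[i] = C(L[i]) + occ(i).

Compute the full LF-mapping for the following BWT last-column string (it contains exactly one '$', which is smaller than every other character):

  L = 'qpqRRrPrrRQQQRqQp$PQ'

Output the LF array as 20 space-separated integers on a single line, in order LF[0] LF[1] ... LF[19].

Char counts: '$':1, 'P':2, 'Q':5, 'R':4, 'p':2, 'q':3, 'r':3
C (first-col start): C('$')=0, C('P')=1, C('Q')=3, C('R')=8, C('p')=12, C('q')=14, C('r')=17
L[0]='q': occ=0, LF[0]=C('q')+0=14+0=14
L[1]='p': occ=0, LF[1]=C('p')+0=12+0=12
L[2]='q': occ=1, LF[2]=C('q')+1=14+1=15
L[3]='R': occ=0, LF[3]=C('R')+0=8+0=8
L[4]='R': occ=1, LF[4]=C('R')+1=8+1=9
L[5]='r': occ=0, LF[5]=C('r')+0=17+0=17
L[6]='P': occ=0, LF[6]=C('P')+0=1+0=1
L[7]='r': occ=1, LF[7]=C('r')+1=17+1=18
L[8]='r': occ=2, LF[8]=C('r')+2=17+2=19
L[9]='R': occ=2, LF[9]=C('R')+2=8+2=10
L[10]='Q': occ=0, LF[10]=C('Q')+0=3+0=3
L[11]='Q': occ=1, LF[11]=C('Q')+1=3+1=4
L[12]='Q': occ=2, LF[12]=C('Q')+2=3+2=5
L[13]='R': occ=3, LF[13]=C('R')+3=8+3=11
L[14]='q': occ=2, LF[14]=C('q')+2=14+2=16
L[15]='Q': occ=3, LF[15]=C('Q')+3=3+3=6
L[16]='p': occ=1, LF[16]=C('p')+1=12+1=13
L[17]='$': occ=0, LF[17]=C('$')+0=0+0=0
L[18]='P': occ=1, LF[18]=C('P')+1=1+1=2
L[19]='Q': occ=4, LF[19]=C('Q')+4=3+4=7

Answer: 14 12 15 8 9 17 1 18 19 10 3 4 5 11 16 6 13 0 2 7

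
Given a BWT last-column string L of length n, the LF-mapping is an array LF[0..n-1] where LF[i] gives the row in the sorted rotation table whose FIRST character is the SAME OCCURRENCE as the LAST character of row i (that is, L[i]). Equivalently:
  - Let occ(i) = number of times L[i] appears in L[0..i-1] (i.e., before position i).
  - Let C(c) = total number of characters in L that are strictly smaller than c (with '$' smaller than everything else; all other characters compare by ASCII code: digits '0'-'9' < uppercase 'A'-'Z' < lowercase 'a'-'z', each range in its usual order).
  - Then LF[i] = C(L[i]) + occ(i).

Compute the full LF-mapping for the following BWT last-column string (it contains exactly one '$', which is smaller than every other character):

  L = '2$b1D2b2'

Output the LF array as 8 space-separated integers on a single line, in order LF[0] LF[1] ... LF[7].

Char counts: '$':1, '1':1, '2':3, 'D':1, 'b':2
C (first-col start): C('$')=0, C('1')=1, C('2')=2, C('D')=5, C('b')=6
L[0]='2': occ=0, LF[0]=C('2')+0=2+0=2
L[1]='$': occ=0, LF[1]=C('$')+0=0+0=0
L[2]='b': occ=0, LF[2]=C('b')+0=6+0=6
L[3]='1': occ=0, LF[3]=C('1')+0=1+0=1
L[4]='D': occ=0, LF[4]=C('D')+0=5+0=5
L[5]='2': occ=1, LF[5]=C('2')+1=2+1=3
L[6]='b': occ=1, LF[6]=C('b')+1=6+1=7
L[7]='2': occ=2, LF[7]=C('2')+2=2+2=4

Answer: 2 0 6 1 5 3 7 4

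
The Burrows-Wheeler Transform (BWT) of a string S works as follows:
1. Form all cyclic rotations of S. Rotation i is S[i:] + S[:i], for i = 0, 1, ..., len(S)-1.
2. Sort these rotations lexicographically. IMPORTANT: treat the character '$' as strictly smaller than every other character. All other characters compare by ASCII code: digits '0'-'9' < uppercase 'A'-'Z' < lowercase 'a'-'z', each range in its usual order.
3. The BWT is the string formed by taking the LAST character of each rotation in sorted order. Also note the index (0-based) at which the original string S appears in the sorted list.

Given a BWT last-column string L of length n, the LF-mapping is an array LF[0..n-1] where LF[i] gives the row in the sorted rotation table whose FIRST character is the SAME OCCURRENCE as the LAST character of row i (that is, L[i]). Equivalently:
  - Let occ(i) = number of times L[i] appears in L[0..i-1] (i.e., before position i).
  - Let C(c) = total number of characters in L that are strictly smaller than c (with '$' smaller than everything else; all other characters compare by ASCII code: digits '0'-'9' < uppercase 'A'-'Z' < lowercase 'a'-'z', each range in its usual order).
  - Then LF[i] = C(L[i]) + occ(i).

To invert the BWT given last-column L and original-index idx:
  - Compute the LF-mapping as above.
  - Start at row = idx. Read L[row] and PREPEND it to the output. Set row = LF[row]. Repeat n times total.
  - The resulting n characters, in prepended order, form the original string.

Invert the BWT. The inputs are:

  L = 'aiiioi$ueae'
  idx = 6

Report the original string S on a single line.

LF mapping: 1 5 6 7 9 8 0 10 3 2 4
Walk LF starting at row 6, prepending L[row]:
  step 1: row=6, L[6]='$', prepend. Next row=LF[6]=0
  step 2: row=0, L[0]='a', prepend. Next row=LF[0]=1
  step 3: row=1, L[1]='i', prepend. Next row=LF[1]=5
  step 4: row=5, L[5]='i', prepend. Next row=LF[5]=8
  step 5: row=8, L[8]='e', prepend. Next row=LF[8]=3
  step 6: row=3, L[3]='i', prepend. Next row=LF[3]=7
  step 7: row=7, L[7]='u', prepend. Next row=LF[7]=10
  step 8: row=10, L[10]='e', prepend. Next row=LF[10]=4
  step 9: row=4, L[4]='o', prepend. Next row=LF[4]=9
  step 10: row=9, L[9]='a', prepend. Next row=LF[9]=2
  step 11: row=2, L[2]='i', prepend. Next row=LF[2]=6
Reversed output: iaoeuieiia$

Answer: iaoeuieiia$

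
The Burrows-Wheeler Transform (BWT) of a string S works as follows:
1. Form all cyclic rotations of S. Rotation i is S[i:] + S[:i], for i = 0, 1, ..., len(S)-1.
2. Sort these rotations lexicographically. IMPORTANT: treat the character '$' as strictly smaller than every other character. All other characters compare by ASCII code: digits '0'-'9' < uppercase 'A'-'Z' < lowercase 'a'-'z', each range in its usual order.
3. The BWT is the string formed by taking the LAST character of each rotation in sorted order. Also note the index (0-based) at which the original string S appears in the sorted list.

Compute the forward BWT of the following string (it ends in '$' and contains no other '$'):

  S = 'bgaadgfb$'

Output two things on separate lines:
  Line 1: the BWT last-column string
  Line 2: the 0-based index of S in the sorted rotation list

All 9 rotations (rotation i = S[i:]+S[:i]):
  rot[0] = bgaadgfb$
  rot[1] = gaadgfb$b
  rot[2] = aadgfb$bg
  rot[3] = adgfb$bga
  rot[4] = dgfb$bgaa
  rot[5] = gfb$bgaad
  rot[6] = fb$bgaadg
  rot[7] = b$bgaadgf
  rot[8] = $bgaadgfb
Sorted (with $ < everything):
  sorted[0] = $bgaadgfb  (last char: 'b')
  sorted[1] = aadgfb$bg  (last char: 'g')
  sorted[2] = adgfb$bga  (last char: 'a')
  sorted[3] = b$bgaadgf  (last char: 'f')
  sorted[4] = bgaadgfb$  (last char: '$')
  sorted[5] = dgfb$bgaa  (last char: 'a')
  sorted[6] = fb$bgaadg  (last char: 'g')
  sorted[7] = gaadgfb$b  (last char: 'b')
  sorted[8] = gfb$bgaad  (last char: 'd')
Last column: bgaf$agbd
Original string S is at sorted index 4

Answer: bgaf$agbd
4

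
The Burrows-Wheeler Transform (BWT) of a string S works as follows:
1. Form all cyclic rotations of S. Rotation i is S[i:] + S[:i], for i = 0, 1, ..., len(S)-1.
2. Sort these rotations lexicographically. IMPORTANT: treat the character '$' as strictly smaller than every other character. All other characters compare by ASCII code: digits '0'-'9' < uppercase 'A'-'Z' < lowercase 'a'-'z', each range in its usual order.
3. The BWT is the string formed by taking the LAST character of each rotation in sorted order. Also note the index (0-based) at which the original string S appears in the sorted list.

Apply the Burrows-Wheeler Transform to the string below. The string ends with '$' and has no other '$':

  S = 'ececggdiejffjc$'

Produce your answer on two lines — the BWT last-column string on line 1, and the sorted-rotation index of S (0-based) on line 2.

Answer: cjeeg$cijfgcdfe
5

Derivation:
All 15 rotations (rotation i = S[i:]+S[:i]):
  rot[0] = ececggdiejffjc$
  rot[1] = cecggdiejffjc$e
  rot[2] = ecggdiejffjc$ec
  rot[3] = cggdiejffjc$ece
  rot[4] = ggdiejffjc$ecec
  rot[5] = gdiejffjc$ececg
  rot[6] = diejffjc$ececgg
  rot[7] = iejffjc$ececggd
  rot[8] = ejffjc$ececggdi
  rot[9] = jffjc$ececggdie
  rot[10] = ffjc$ececggdiej
  rot[11] = fjc$ececggdiejf
  rot[12] = jc$ececggdiejff
  rot[13] = c$ececggdiejffj
  rot[14] = $ececggdiejffjc
Sorted (with $ < everything):
  sorted[0] = $ececggdiejffjc  (last char: 'c')
  sorted[1] = c$ececggdiejffj  (last char: 'j')
  sorted[2] = cecggdiejffjc$e  (last char: 'e')
  sorted[3] = cggdiejffjc$ece  (last char: 'e')
  sorted[4] = diejffjc$ececgg  (last char: 'g')
  sorted[5] = ececggdiejffjc$  (last char: '$')
  sorted[6] = ecggdiejffjc$ec  (last char: 'c')
  sorted[7] = ejffjc$ececggdi  (last char: 'i')
  sorted[8] = ffjc$ececggdiej  (last char: 'j')
  sorted[9] = fjc$ececggdiejf  (last char: 'f')
  sorted[10] = gdiejffjc$ececg  (last char: 'g')
  sorted[11] = ggdiejffjc$ecec  (last char: 'c')
  sorted[12] = iejffjc$ececggd  (last char: 'd')
  sorted[13] = jc$ececggdiejff  (last char: 'f')
  sorted[14] = jffjc$ececggdie  (last char: 'e')
Last column: cjeeg$cijfgcdfe
Original string S is at sorted index 5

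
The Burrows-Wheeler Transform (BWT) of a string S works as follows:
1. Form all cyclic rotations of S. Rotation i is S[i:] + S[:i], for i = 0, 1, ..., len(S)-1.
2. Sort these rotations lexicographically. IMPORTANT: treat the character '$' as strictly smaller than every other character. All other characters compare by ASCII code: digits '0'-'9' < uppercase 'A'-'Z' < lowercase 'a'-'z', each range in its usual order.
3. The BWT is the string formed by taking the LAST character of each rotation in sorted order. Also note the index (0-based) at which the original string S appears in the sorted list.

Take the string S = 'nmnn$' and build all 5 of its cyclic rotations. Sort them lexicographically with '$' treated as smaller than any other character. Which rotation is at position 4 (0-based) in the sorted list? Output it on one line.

Answer: nn$nm

Derivation:
All 5 rotations (rotation i = S[i:]+S[:i]):
  rot[0] = nmnn$
  rot[1] = mnn$n
  rot[2] = nn$nm
  rot[3] = n$nmn
  rot[4] = $nmnn
Sorted (with $ < everything):
  sorted[0] = $nmnn
  sorted[1] = mnn$n
  sorted[2] = n$nmn
  sorted[3] = nmnn$
  sorted[4] = nn$nm
sorted[4] = nn$nm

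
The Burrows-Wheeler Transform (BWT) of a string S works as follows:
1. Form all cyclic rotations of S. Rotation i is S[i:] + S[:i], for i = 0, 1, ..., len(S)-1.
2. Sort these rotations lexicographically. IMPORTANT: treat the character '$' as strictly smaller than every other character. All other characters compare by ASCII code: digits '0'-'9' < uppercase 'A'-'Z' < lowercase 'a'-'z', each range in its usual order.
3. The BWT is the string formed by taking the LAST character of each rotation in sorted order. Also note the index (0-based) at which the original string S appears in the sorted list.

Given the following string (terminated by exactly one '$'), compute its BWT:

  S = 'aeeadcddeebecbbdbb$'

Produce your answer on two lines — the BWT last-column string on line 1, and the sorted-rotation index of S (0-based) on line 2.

Answer: be$bdcbeedbacdeebad
2

Derivation:
All 19 rotations (rotation i = S[i:]+S[:i]):
  rot[0] = aeeadcddeebecbbdbb$
  rot[1] = eeadcddeebecbbdbb$a
  rot[2] = eadcddeebecbbdbb$ae
  rot[3] = adcddeebecbbdbb$aee
  rot[4] = dcddeebecbbdbb$aeea
  rot[5] = cddeebecbbdbb$aeead
  rot[6] = ddeebecbbdbb$aeeadc
  rot[7] = deebecbbdbb$aeeadcd
  rot[8] = eebecbbdbb$aeeadcdd
  rot[9] = ebecbbdbb$aeeadcdde
  rot[10] = becbbdbb$aeeadcddee
  rot[11] = ecbbdbb$aeeadcddeeb
  rot[12] = cbbdbb$aeeadcddeebe
  rot[13] = bbdbb$aeeadcddeebec
  rot[14] = bdbb$aeeadcddeebecb
  rot[15] = dbb$aeeadcddeebecbb
  rot[16] = bb$aeeadcddeebecbbd
  rot[17] = b$aeeadcddeebecbbdb
  rot[18] = $aeeadcddeebecbbdbb
Sorted (with $ < everything):
  sorted[0] = $aeeadcddeebecbbdbb  (last char: 'b')
  sorted[1] = adcddeebecbbdbb$aee  (last char: 'e')
  sorted[2] = aeeadcddeebecbbdbb$  (last char: '$')
  sorted[3] = b$aeeadcddeebecbbdb  (last char: 'b')
  sorted[4] = bb$aeeadcddeebecbbd  (last char: 'd')
  sorted[5] = bbdbb$aeeadcddeebec  (last char: 'c')
  sorted[6] = bdbb$aeeadcddeebecb  (last char: 'b')
  sorted[7] = becbbdbb$aeeadcddee  (last char: 'e')
  sorted[8] = cbbdbb$aeeadcddeebe  (last char: 'e')
  sorted[9] = cddeebecbbdbb$aeead  (last char: 'd')
  sorted[10] = dbb$aeeadcddeebecbb  (last char: 'b')
  sorted[11] = dcddeebecbbdbb$aeea  (last char: 'a')
  sorted[12] = ddeebecbbdbb$aeeadc  (last char: 'c')
  sorted[13] = deebecbbdbb$aeeadcd  (last char: 'd')
  sorted[14] = eadcddeebecbbdbb$ae  (last char: 'e')
  sorted[15] = ebecbbdbb$aeeadcdde  (last char: 'e')
  sorted[16] = ecbbdbb$aeeadcddeeb  (last char: 'b')
  sorted[17] = eeadcddeebecbbdbb$a  (last char: 'a')
  sorted[18] = eebecbbdbb$aeeadcdd  (last char: 'd')
Last column: be$bdcbeedbacdeebad
Original string S is at sorted index 2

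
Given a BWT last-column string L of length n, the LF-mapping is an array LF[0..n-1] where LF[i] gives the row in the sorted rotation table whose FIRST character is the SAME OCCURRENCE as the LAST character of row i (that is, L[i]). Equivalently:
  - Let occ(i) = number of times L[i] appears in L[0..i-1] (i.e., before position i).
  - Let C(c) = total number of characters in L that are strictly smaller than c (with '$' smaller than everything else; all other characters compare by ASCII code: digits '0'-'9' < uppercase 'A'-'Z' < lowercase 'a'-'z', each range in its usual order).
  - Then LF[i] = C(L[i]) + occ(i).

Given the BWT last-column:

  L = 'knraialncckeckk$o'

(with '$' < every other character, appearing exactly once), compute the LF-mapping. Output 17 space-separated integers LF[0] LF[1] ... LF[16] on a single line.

Char counts: '$':1, 'a':2, 'c':3, 'e':1, 'i':1, 'k':4, 'l':1, 'n':2, 'o':1, 'r':1
C (first-col start): C('$')=0, C('a')=1, C('c')=3, C('e')=6, C('i')=7, C('k')=8, C('l')=12, C('n')=13, C('o')=15, C('r')=16
L[0]='k': occ=0, LF[0]=C('k')+0=8+0=8
L[1]='n': occ=0, LF[1]=C('n')+0=13+0=13
L[2]='r': occ=0, LF[2]=C('r')+0=16+0=16
L[3]='a': occ=0, LF[3]=C('a')+0=1+0=1
L[4]='i': occ=0, LF[4]=C('i')+0=7+0=7
L[5]='a': occ=1, LF[5]=C('a')+1=1+1=2
L[6]='l': occ=0, LF[6]=C('l')+0=12+0=12
L[7]='n': occ=1, LF[7]=C('n')+1=13+1=14
L[8]='c': occ=0, LF[8]=C('c')+0=3+0=3
L[9]='c': occ=1, LF[9]=C('c')+1=3+1=4
L[10]='k': occ=1, LF[10]=C('k')+1=8+1=9
L[11]='e': occ=0, LF[11]=C('e')+0=6+0=6
L[12]='c': occ=2, LF[12]=C('c')+2=3+2=5
L[13]='k': occ=2, LF[13]=C('k')+2=8+2=10
L[14]='k': occ=3, LF[14]=C('k')+3=8+3=11
L[15]='$': occ=0, LF[15]=C('$')+0=0+0=0
L[16]='o': occ=0, LF[16]=C('o')+0=15+0=15

Answer: 8 13 16 1 7 2 12 14 3 4 9 6 5 10 11 0 15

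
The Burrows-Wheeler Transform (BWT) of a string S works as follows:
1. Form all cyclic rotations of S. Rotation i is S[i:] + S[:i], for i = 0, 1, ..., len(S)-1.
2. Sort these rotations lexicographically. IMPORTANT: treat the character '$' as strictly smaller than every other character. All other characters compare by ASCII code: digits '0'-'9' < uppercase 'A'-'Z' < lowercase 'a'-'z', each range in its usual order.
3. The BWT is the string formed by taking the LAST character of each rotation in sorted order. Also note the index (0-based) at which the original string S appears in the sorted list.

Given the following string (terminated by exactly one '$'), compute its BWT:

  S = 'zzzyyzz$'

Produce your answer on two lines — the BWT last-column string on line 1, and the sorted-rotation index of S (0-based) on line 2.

Answer: zzyzzyz$
7

Derivation:
All 8 rotations (rotation i = S[i:]+S[:i]):
  rot[0] = zzzyyzz$
  rot[1] = zzyyzz$z
  rot[2] = zyyzz$zz
  rot[3] = yyzz$zzz
  rot[4] = yzz$zzzy
  rot[5] = zz$zzzyy
  rot[6] = z$zzzyyz
  rot[7] = $zzzyyzz
Sorted (with $ < everything):
  sorted[0] = $zzzyyzz  (last char: 'z')
  sorted[1] = yyzz$zzz  (last char: 'z')
  sorted[2] = yzz$zzzy  (last char: 'y')
  sorted[3] = z$zzzyyz  (last char: 'z')
  sorted[4] = zyyzz$zz  (last char: 'z')
  sorted[5] = zz$zzzyy  (last char: 'y')
  sorted[6] = zzyyzz$z  (last char: 'z')
  sorted[7] = zzzyyzz$  (last char: '$')
Last column: zzyzzyz$
Original string S is at sorted index 7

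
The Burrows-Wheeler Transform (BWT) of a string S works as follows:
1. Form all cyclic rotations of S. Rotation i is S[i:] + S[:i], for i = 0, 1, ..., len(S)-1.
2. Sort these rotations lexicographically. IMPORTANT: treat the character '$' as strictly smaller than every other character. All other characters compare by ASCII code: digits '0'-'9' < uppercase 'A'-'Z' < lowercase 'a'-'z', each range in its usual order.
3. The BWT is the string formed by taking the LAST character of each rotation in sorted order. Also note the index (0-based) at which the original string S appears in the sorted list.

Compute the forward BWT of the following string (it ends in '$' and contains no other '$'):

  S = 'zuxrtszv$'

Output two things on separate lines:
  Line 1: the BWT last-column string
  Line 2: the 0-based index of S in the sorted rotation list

All 9 rotations (rotation i = S[i:]+S[:i]):
  rot[0] = zuxrtszv$
  rot[1] = uxrtszv$z
  rot[2] = xrtszv$zu
  rot[3] = rtszv$zux
  rot[4] = tszv$zuxr
  rot[5] = szv$zuxrt
  rot[6] = zv$zuxrts
  rot[7] = v$zuxrtsz
  rot[8] = $zuxrtszv
Sorted (with $ < everything):
  sorted[0] = $zuxrtszv  (last char: 'v')
  sorted[1] = rtszv$zux  (last char: 'x')
  sorted[2] = szv$zuxrt  (last char: 't')
  sorted[3] = tszv$zuxr  (last char: 'r')
  sorted[4] = uxrtszv$z  (last char: 'z')
  sorted[5] = v$zuxrtsz  (last char: 'z')
  sorted[6] = xrtszv$zu  (last char: 'u')
  sorted[7] = zuxrtszv$  (last char: '$')
  sorted[8] = zv$zuxrts  (last char: 's')
Last column: vxtrzzu$s
Original string S is at sorted index 7

Answer: vxtrzzu$s
7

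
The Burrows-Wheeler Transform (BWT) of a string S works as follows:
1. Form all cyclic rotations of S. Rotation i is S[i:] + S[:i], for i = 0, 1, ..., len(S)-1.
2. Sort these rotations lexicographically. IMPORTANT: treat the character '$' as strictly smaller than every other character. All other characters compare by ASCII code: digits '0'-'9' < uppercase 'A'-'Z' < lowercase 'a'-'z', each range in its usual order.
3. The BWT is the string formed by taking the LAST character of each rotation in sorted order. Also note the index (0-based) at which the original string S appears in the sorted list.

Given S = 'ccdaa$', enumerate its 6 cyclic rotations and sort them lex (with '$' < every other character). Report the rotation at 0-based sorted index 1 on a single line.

All 6 rotations (rotation i = S[i:]+S[:i]):
  rot[0] = ccdaa$
  rot[1] = cdaa$c
  rot[2] = daa$cc
  rot[3] = aa$ccd
  rot[4] = a$ccda
  rot[5] = $ccdaa
Sorted (with $ < everything):
  sorted[0] = $ccdaa
  sorted[1] = a$ccda
  sorted[2] = aa$ccd
  sorted[3] = ccdaa$
  sorted[4] = cdaa$c
  sorted[5] = daa$cc
sorted[1] = a$ccda

Answer: a$ccda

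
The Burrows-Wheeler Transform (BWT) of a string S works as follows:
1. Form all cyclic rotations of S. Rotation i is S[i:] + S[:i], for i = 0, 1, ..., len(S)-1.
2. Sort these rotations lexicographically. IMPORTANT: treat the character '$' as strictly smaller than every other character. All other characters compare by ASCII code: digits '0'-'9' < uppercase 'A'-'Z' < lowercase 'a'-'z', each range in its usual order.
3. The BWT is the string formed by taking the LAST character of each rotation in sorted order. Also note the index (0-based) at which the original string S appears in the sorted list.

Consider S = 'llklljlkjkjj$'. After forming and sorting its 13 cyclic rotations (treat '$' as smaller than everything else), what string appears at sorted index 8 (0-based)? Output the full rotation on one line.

All 13 rotations (rotation i = S[i:]+S[:i]):
  rot[0] = llklljlkjkjj$
  rot[1] = lklljlkjkjj$l
  rot[2] = klljlkjkjj$ll
  rot[3] = lljlkjkjj$llk
  rot[4] = ljlkjkjj$llkl
  rot[5] = jlkjkjj$llkll
  rot[6] = lkjkjj$llkllj
  rot[7] = kjkjj$llklljl
  rot[8] = jkjj$llklljlk
  rot[9] = kjj$llklljlkj
  rot[10] = jj$llklljlkjk
  rot[11] = j$llklljlkjkj
  rot[12] = $llklljlkjkjj
Sorted (with $ < everything):
  sorted[0] = $llklljlkjkjj
  sorted[1] = j$llklljlkjkj
  sorted[2] = jj$llklljlkjk
  sorted[3] = jkjj$llklljlk
  sorted[4] = jlkjkjj$llkll
  sorted[5] = kjj$llklljlkj
  sorted[6] = kjkjj$llklljl
  sorted[7] = klljlkjkjj$ll
  sorted[8] = ljlkjkjj$llkl
  sorted[9] = lkjkjj$llkllj
  sorted[10] = lklljlkjkjj$l
  sorted[11] = lljlkjkjj$llk
  sorted[12] = llklljlkjkjj$
sorted[8] = ljlkjkjj$llkl

Answer: ljlkjkjj$llkl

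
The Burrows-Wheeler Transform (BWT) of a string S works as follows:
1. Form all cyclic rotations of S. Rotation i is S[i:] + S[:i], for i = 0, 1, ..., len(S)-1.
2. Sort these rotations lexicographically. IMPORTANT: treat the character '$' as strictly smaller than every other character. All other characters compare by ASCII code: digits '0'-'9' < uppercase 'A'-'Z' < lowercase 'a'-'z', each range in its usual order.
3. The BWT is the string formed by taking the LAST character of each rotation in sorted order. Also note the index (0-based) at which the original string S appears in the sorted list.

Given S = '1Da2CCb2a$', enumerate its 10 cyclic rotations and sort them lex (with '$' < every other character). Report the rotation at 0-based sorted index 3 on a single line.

Answer: 2a$1Da2CCb

Derivation:
All 10 rotations (rotation i = S[i:]+S[:i]):
  rot[0] = 1Da2CCb2a$
  rot[1] = Da2CCb2a$1
  rot[2] = a2CCb2a$1D
  rot[3] = 2CCb2a$1Da
  rot[4] = CCb2a$1Da2
  rot[5] = Cb2a$1Da2C
  rot[6] = b2a$1Da2CC
  rot[7] = 2a$1Da2CCb
  rot[8] = a$1Da2CCb2
  rot[9] = $1Da2CCb2a
Sorted (with $ < everything):
  sorted[0] = $1Da2CCb2a
  sorted[1] = 1Da2CCb2a$
  sorted[2] = 2CCb2a$1Da
  sorted[3] = 2a$1Da2CCb
  sorted[4] = CCb2a$1Da2
  sorted[5] = Cb2a$1Da2C
  sorted[6] = Da2CCb2a$1
  sorted[7] = a$1Da2CCb2
  sorted[8] = a2CCb2a$1D
  sorted[9] = b2a$1Da2CC
sorted[3] = 2a$1Da2CCb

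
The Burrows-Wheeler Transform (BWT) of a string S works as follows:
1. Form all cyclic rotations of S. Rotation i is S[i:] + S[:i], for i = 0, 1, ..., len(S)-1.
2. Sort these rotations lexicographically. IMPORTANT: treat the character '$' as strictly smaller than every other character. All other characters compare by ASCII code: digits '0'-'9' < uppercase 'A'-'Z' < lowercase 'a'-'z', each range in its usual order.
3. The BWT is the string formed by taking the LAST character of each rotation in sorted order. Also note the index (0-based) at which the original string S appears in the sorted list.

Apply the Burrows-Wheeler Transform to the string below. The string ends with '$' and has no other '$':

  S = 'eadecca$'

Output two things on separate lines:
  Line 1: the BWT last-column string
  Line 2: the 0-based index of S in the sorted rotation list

All 8 rotations (rotation i = S[i:]+S[:i]):
  rot[0] = eadecca$
  rot[1] = adecca$e
  rot[2] = decca$ea
  rot[3] = ecca$ead
  rot[4] = cca$eade
  rot[5] = ca$eadec
  rot[6] = a$eadecc
  rot[7] = $eadecca
Sorted (with $ < everything):
  sorted[0] = $eadecca  (last char: 'a')
  sorted[1] = a$eadecc  (last char: 'c')
  sorted[2] = adecca$e  (last char: 'e')
  sorted[3] = ca$eadec  (last char: 'c')
  sorted[4] = cca$eade  (last char: 'e')
  sorted[5] = decca$ea  (last char: 'a')
  sorted[6] = eadecca$  (last char: '$')
  sorted[7] = ecca$ead  (last char: 'd')
Last column: acecea$d
Original string S is at sorted index 6

Answer: acecea$d
6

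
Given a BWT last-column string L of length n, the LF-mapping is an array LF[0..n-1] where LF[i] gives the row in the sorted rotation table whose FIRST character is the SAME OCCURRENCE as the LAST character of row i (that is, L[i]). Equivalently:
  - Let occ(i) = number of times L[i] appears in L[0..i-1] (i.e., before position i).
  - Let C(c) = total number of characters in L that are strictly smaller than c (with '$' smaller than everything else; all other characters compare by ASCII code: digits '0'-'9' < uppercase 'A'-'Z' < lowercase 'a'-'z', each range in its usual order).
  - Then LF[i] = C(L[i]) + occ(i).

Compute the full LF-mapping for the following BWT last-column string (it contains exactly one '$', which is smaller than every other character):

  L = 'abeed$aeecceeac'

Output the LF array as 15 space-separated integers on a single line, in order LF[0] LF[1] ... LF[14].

Char counts: '$':1, 'a':3, 'b':1, 'c':3, 'd':1, 'e':6
C (first-col start): C('$')=0, C('a')=1, C('b')=4, C('c')=5, C('d')=8, C('e')=9
L[0]='a': occ=0, LF[0]=C('a')+0=1+0=1
L[1]='b': occ=0, LF[1]=C('b')+0=4+0=4
L[2]='e': occ=0, LF[2]=C('e')+0=9+0=9
L[3]='e': occ=1, LF[3]=C('e')+1=9+1=10
L[4]='d': occ=0, LF[4]=C('d')+0=8+0=8
L[5]='$': occ=0, LF[5]=C('$')+0=0+0=0
L[6]='a': occ=1, LF[6]=C('a')+1=1+1=2
L[7]='e': occ=2, LF[7]=C('e')+2=9+2=11
L[8]='e': occ=3, LF[8]=C('e')+3=9+3=12
L[9]='c': occ=0, LF[9]=C('c')+0=5+0=5
L[10]='c': occ=1, LF[10]=C('c')+1=5+1=6
L[11]='e': occ=4, LF[11]=C('e')+4=9+4=13
L[12]='e': occ=5, LF[12]=C('e')+5=9+5=14
L[13]='a': occ=2, LF[13]=C('a')+2=1+2=3
L[14]='c': occ=2, LF[14]=C('c')+2=5+2=7

Answer: 1 4 9 10 8 0 2 11 12 5 6 13 14 3 7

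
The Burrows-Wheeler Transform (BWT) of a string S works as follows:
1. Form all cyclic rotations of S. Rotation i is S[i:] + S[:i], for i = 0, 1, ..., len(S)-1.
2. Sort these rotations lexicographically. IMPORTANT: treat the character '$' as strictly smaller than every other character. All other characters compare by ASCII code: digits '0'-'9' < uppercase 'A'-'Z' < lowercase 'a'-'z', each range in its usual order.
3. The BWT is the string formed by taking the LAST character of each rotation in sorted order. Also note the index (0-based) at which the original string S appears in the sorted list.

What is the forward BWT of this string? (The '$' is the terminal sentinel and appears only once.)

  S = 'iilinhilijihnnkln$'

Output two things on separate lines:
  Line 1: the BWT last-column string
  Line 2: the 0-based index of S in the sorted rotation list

All 18 rotations (rotation i = S[i:]+S[:i]):
  rot[0] = iilinhilijihnnkln$
  rot[1] = ilinhilijihnnkln$i
  rot[2] = linhilijihnnkln$ii
  rot[3] = inhilijihnnkln$iil
  rot[4] = nhilijihnnkln$iili
  rot[5] = hilijihnnkln$iilin
  rot[6] = ilijihnnkln$iilinh
  rot[7] = lijihnnkln$iilinhi
  rot[8] = ijihnnkln$iilinhil
  rot[9] = jihnnkln$iilinhili
  rot[10] = ihnnkln$iilinhilij
  rot[11] = hnnkln$iilinhiliji
  rot[12] = nnkln$iilinhilijih
  rot[13] = nkln$iilinhilijihn
  rot[14] = kln$iilinhilijihnn
  rot[15] = ln$iilinhilijihnnk
  rot[16] = n$iilinhilijihnnkl
  rot[17] = $iilinhilijihnnkln
Sorted (with $ < everything):
  sorted[0] = $iilinhilijihnnkln  (last char: 'n')
  sorted[1] = hilijihnnkln$iilin  (last char: 'n')
  sorted[2] = hnnkln$iilinhiliji  (last char: 'i')
  sorted[3] = ihnnkln$iilinhilij  (last char: 'j')
  sorted[4] = iilinhilijihnnkln$  (last char: '$')
  sorted[5] = ijihnnkln$iilinhil  (last char: 'l')
  sorted[6] = ilijihnnkln$iilinh  (last char: 'h')
  sorted[7] = ilinhilijihnnkln$i  (last char: 'i')
  sorted[8] = inhilijihnnkln$iil  (last char: 'l')
  sorted[9] = jihnnkln$iilinhili  (last char: 'i')
  sorted[10] = kln$iilinhilijihnn  (last char: 'n')
  sorted[11] = lijihnnkln$iilinhi  (last char: 'i')
  sorted[12] = linhilijihnnkln$ii  (last char: 'i')
  sorted[13] = ln$iilinhilijihnnk  (last char: 'k')
  sorted[14] = n$iilinhilijihnnkl  (last char: 'l')
  sorted[15] = nhilijihnnkln$iili  (last char: 'i')
  sorted[16] = nkln$iilinhilijihn  (last char: 'n')
  sorted[17] = nnkln$iilinhilijih  (last char: 'h')
Last column: nnij$lhiliniiklinh
Original string S is at sorted index 4

Answer: nnij$lhiliniiklinh
4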